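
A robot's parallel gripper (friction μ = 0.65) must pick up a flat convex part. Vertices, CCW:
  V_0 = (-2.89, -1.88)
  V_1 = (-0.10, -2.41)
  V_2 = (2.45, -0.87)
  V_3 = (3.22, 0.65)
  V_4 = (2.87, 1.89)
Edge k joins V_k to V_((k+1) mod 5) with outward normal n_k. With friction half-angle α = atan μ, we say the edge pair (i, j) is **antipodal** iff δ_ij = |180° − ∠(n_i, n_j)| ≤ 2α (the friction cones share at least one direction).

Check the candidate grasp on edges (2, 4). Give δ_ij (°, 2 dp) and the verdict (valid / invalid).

α = atan 0.65 = 33.02°;  2α = 66.05°
edge 2: e_2 = (+0.77, +1.52);  n_2 = (+0.8921, -0.4519)
edge 4: e_4 = (-5.76, -3.77);  n_4 = (-0.5476, +0.8367)
∠(n_2, n_4) = 150.07°
δ = |180° − 150.07°| = 29.93°
29.93° ≤ 2α = 66.05°  →  valid

δ = 29.93°, valid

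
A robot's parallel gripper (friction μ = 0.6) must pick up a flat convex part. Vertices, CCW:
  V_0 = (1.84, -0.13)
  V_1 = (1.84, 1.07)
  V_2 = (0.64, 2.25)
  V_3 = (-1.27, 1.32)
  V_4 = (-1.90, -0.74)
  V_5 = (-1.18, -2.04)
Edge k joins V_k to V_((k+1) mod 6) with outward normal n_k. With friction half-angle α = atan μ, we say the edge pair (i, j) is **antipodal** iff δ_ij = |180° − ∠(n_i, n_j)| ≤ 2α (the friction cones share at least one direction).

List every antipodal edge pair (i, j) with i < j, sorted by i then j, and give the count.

α = atan 0.6 = 30.96°;  2α = 61.93°
n_0 = (+1.0000, -0.0000)
n_1 = (+0.7011, +0.7130)
n_2 = (-0.4378, +0.8991)
n_3 = (-0.9563, +0.2925)
n_4 = (-0.8748, -0.4845)
n_5 = (+0.5345, -0.8452)
  (0,1): δ = 134.52°  ·
  (0,2): δ = 64.04°  ·
  (0,3): δ = 17.00°  ✓
  (0,4): δ = 28.98°  ✓
  (0,5): δ = 122.31°  ·
  (1,2): δ = 109.52°  ·
  (1,3): δ = 62.49°  ·
  (1,4): δ = 16.50°  ✓
  (1,5): δ = 76.83°  ·
  (2,3): δ = 132.97°  ·
  (2,4): δ = 86.98°  ·
  (2,5): δ = 6.35°  ✓
  (3,4): δ = 134.02°  ·
  (3,5): δ = 40.68°  ✓
  (4,5): δ = 86.67°  ·
antipodal pairs: 5

count = 5; pairs: (0,3), (0,4), (1,4), (2,5), (3,5)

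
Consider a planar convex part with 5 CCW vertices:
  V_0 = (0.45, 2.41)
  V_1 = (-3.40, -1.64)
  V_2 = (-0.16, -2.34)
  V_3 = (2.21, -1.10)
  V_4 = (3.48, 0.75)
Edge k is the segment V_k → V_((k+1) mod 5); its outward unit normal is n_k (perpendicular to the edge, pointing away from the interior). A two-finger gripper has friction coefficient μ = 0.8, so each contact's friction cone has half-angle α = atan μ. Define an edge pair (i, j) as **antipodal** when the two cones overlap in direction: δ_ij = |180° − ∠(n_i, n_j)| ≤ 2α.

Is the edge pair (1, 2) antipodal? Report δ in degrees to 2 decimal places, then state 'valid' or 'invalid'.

δ = 140.19°, invalid

α = atan 0.8 = 38.66°;  2α = 77.32°
edge 1: e_1 = (+3.24, -0.70);  n_1 = (-0.2112, -0.9774)
edge 2: e_2 = (+2.37, +1.24);  n_2 = (+0.4636, -0.8861)
∠(n_1, n_2) = 39.81°
δ = |180° − 39.81°| = 140.19°
140.19° > 2α = 77.32°  →  invalid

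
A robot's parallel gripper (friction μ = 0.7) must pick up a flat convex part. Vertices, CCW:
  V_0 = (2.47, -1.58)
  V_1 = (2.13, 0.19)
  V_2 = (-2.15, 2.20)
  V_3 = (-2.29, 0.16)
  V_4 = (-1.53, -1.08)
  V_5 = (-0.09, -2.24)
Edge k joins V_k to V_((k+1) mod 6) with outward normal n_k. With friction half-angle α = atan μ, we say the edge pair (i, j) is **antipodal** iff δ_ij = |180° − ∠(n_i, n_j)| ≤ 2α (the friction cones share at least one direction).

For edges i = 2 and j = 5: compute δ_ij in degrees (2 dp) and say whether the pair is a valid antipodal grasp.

δ = 71.62°, invalid

α = atan 0.7 = 34.99°;  2α = 69.98°
edge 2: e_2 = (-0.14, -2.04);  n_2 = (-0.9977, +0.0685)
edge 5: e_5 = (+2.56, +0.66);  n_5 = (+0.2496, -0.9683)
∠(n_2, n_5) = 108.38°
δ = |180° − 108.38°| = 71.62°
71.62° > 2α = 69.98°  →  invalid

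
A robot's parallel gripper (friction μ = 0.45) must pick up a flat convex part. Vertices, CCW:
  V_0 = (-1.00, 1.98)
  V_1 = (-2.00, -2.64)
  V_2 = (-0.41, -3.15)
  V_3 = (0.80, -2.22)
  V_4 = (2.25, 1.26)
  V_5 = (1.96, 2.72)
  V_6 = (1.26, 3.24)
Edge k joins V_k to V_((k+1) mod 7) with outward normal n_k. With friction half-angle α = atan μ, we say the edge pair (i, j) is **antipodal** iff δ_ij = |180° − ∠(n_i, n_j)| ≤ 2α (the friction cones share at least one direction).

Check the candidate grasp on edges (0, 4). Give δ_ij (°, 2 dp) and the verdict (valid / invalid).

δ = 23.45°, valid

α = atan 0.45 = 24.23°;  2α = 48.46°
edge 0: e_0 = (-1.00, -4.62);  n_0 = (-0.9774, +0.2116)
edge 4: e_4 = (-0.29, +1.46);  n_4 = (+0.9808, +0.1948)
∠(n_0, n_4) = 156.55°
δ = |180° − 156.55°| = 23.45°
23.45° ≤ 2α = 48.46°  →  valid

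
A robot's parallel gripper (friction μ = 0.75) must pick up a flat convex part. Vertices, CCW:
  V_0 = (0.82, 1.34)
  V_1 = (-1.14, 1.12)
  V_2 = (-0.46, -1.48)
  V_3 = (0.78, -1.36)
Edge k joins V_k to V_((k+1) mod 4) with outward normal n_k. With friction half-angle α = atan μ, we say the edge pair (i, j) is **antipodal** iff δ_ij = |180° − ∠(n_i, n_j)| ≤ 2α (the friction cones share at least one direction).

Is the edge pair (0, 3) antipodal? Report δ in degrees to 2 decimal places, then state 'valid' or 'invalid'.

α = atan 0.75 = 36.87°;  2α = 73.74°
edge 0: e_0 = (-1.96, -0.22);  n_0 = (-0.1115, +0.9938)
edge 3: e_3 = (+0.04, +2.70);  n_3 = (+0.9999, -0.0148)
∠(n_0, n_3) = 97.25°
δ = |180° − 97.25°| = 82.75°
82.75° > 2α = 73.74°  →  invalid

δ = 82.75°, invalid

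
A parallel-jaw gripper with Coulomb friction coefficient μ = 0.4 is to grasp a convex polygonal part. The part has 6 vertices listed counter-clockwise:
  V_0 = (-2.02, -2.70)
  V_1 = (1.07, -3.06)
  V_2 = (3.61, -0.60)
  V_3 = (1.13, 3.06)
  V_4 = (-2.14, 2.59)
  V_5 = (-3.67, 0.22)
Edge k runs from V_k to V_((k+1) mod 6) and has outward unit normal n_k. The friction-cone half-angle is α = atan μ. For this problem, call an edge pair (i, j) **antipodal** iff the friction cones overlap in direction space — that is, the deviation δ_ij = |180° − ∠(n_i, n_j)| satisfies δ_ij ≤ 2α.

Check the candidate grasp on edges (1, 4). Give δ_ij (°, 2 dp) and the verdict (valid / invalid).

α = atan 0.4 = 21.80°;  2α = 43.60°
edge 1: e_1 = (+2.54, +2.46);  n_1 = (+0.6957, -0.7183)
edge 4: e_4 = (-1.53, -2.37);  n_4 = (-0.8401, +0.5424)
∠(n_1, n_4) = 166.93°
δ = |180° − 166.93°| = 13.07°
13.07° ≤ 2α = 43.60°  →  valid

δ = 13.07°, valid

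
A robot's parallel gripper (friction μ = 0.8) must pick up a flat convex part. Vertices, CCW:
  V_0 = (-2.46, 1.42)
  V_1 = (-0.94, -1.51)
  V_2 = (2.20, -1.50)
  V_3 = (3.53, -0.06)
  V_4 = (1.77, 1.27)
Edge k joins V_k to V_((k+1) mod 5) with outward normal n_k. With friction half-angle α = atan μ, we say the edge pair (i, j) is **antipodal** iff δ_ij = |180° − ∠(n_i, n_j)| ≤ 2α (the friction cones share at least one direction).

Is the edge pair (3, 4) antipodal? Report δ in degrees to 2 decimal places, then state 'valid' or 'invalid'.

α = atan 0.8 = 38.66°;  2α = 77.32°
edge 3: e_3 = (-1.76, +1.33);  n_3 = (+0.6029, +0.7978)
edge 4: e_4 = (-4.23, +0.15);  n_4 = (+0.0354, +0.9994)
∠(n_3, n_4) = 35.05°
δ = |180° − 35.05°| = 144.95°
144.95° > 2α = 77.32°  →  invalid

δ = 144.95°, invalid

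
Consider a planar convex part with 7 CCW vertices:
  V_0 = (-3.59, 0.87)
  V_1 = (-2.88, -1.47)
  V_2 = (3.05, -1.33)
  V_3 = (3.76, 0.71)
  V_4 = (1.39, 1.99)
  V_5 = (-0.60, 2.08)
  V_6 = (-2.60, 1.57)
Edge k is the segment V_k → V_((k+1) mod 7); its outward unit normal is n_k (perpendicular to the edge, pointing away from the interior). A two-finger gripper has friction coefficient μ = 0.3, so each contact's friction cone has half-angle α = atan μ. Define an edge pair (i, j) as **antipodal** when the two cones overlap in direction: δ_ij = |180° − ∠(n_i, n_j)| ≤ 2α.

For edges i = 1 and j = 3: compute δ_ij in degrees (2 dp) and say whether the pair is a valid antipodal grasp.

δ = 29.73°, valid

α = atan 0.3 = 16.70°;  2α = 33.40°
edge 1: e_1 = (+5.93, +0.14);  n_1 = (+0.0236, -0.9997)
edge 3: e_3 = (-2.37, +1.28);  n_3 = (+0.4752, +0.8799)
∠(n_1, n_3) = 150.27°
δ = |180° − 150.27°| = 29.73°
29.73° ≤ 2α = 33.40°  →  valid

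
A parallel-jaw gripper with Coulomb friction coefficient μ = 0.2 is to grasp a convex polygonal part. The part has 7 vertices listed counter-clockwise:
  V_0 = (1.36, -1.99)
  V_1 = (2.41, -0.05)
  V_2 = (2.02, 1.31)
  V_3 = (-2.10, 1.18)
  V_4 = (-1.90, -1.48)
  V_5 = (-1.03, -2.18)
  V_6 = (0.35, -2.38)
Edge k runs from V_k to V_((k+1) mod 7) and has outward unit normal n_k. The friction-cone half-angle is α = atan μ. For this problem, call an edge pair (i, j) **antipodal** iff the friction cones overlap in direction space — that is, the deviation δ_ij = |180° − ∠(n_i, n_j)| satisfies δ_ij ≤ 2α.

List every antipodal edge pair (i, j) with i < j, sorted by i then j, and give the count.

α = atan 0.2 = 11.31°;  2α = 22.62°
n_0 = (+0.8795, -0.4760)
n_1 = (+0.9613, +0.2757)
n_2 = (-0.0315, +0.9995)
n_3 = (-0.9972, -0.0750)
n_4 = (-0.6269, -0.7791)
n_5 = (-0.1434, -0.9897)
n_6 = (+0.3602, -0.9329)
  (0,1): δ = 135.58°  ·
  (0,2): δ = 59.77°  ·
  (0,3): δ = 32.72°  ·
  (0,4): δ = 79.60°  ·
  (0,5): δ = 110.18°  ·
  (0,6): δ = 139.54°  ·
  (1,2): δ = 104.19°  ·
  (1,3): δ = 11.70°  ✓
  (1,4): δ = 35.18°  ·
  (1,5): δ = 65.75°  ·
  (1,6): δ = 95.11°  ·
  (2,3): δ = 87.51°  ·
  (2,4): δ = 40.63°  ·
  (2,5): δ = 10.05°  ✓
  (2,6): δ = 19.31°  ✓
  (3,4): δ = 133.12°  ·
  (3,5): δ = 102.55°  ·
  (3,6): δ = 73.19°  ·
  (4,5): δ = 149.43°  ·
  (4,6): δ = 120.07°  ·
  (5,6): δ = 150.64°  ·
antipodal pairs: 3

count = 3; pairs: (1,3), (2,5), (2,6)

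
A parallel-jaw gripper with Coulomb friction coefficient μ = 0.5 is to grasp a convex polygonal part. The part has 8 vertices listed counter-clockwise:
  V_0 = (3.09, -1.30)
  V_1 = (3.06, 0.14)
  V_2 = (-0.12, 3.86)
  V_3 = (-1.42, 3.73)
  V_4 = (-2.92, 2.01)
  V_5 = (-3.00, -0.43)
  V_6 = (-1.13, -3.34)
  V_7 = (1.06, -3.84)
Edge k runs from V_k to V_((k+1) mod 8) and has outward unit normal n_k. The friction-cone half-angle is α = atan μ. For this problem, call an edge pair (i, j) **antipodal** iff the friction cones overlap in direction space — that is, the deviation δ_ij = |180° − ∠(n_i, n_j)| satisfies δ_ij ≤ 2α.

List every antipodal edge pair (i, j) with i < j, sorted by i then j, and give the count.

α = atan 0.5 = 26.57°;  2α = 53.13°
n_0 = (+0.9998, +0.0208)
n_1 = (+0.7601, +0.6498)
n_2 = (-0.0995, +0.9950)
n_3 = (-0.7537, +0.6573)
n_4 = (-0.9995, +0.0328)
n_5 = (-0.8413, -0.5406)
n_6 = (-0.2226, -0.9749)
n_7 = (+0.7812, -0.6243)
  (0,1): δ = 140.67°  ·
  (0,2): δ = 85.48°  ·
  (0,3): δ = 42.28°  ✓
  (0,4): δ = 3.07°  ✓
  (0,5): δ = 31.53°  ✓
  (0,6): δ = 75.95°  ·
  (0,7): δ = 140.17°  ·
  (1,2): δ = 124.81°  ·
  (1,3): δ = 81.62°  ·
  (1,4): δ = 42.40°  ✓
  (1,5): δ = 7.80°  ✓
  (1,6): δ = 36.61°  ✓
  (1,7): δ = 100.84°  ·
  (2,3): δ = 136.80°  ·
  (2,4): δ = 97.59°  ·
  (2,5): δ = 62.99°  ·
  (2,6): δ = 18.57°  ✓
  (2,7): δ = 45.66°  ✓
  (3,4): δ = 140.79°  ·
  (3,5): δ = 106.18°  ·
  (3,6): δ = 61.77°  ·
  (3,7): δ = 2.46°  ✓
  (4,5): δ = 145.40°  ·
  (4,6): δ = 100.98°  ·
  (4,7): δ = 36.75°  ✓
  (5,6): δ = 135.59°  ·
  (5,7): δ = 71.36°  ·
  (6,7): δ = 115.77°  ·
antipodal pairs: 10

count = 10; pairs: (0,3), (0,4), (0,5), (1,4), (1,5), (1,6), (2,6), (2,7), (3,7), (4,7)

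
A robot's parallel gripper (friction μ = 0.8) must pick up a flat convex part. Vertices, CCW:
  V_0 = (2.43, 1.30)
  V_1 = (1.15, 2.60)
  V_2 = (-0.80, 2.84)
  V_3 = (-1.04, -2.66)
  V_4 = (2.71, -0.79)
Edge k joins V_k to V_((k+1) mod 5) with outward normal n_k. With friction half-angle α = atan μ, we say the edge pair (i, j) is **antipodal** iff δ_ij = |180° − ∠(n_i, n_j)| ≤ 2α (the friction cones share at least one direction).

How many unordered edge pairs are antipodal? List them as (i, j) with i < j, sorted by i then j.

α = atan 0.8 = 38.66°;  2α = 77.32°
n_0 = (+0.7126, +0.7016)
n_1 = (+0.1222, +0.9925)
n_2 = (-0.9990, +0.0436)
n_3 = (+0.4463, -0.8949)
n_4 = (+0.9911, +0.1328)
  (0,1): δ = 141.57°  ·
  (0,2): δ = 47.05°  ✓
  (0,3): δ = 71.95°  ✓
  (0,4): δ = 143.07°  ·
  (1,2): δ = 85.48°  ·
  (1,3): δ = 33.52°  ✓
  (1,4): δ = 104.65°  ·
  (2,3): δ = 61.00°  ✓
  (2,4): δ = 10.13°  ✓
  (3,4): δ = 108.87°  ·
antipodal pairs: 5

count = 5; pairs: (0,2), (0,3), (1,3), (2,3), (2,4)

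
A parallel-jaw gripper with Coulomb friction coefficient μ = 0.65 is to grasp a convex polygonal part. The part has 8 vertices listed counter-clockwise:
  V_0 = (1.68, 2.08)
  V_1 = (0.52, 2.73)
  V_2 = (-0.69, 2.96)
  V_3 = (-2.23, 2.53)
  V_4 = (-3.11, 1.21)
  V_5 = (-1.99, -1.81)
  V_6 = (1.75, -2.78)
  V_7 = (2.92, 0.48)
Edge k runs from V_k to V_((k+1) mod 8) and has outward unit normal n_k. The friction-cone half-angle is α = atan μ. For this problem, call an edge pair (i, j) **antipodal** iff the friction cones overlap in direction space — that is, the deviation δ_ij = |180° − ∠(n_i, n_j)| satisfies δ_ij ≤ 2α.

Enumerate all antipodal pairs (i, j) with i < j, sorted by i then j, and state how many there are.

count = 10; pairs: (0,4), (0,5), (1,4), (1,5), (2,5), (2,6), (3,6), (4,6), (4,7), (5,7)

α = atan 0.65 = 33.02°;  2α = 66.05°
n_0 = (+0.4888, +0.8724)
n_1 = (+0.1867, +0.9824)
n_2 = (-0.2689, +0.9632)
n_3 = (-0.8321, +0.5547)
n_4 = (-0.9376, -0.3477)
n_5 = (-0.2511, -0.9680)
n_6 = (+0.9412, -0.3378)
n_7 = (+0.7904, +0.6126)
  (0,1): δ = 161.50°  ·
  (0,2): δ = 135.14°  ·
  (0,3): δ = 94.43°  ·
  (0,4): δ = 40.39°  ✓
  (0,5): δ = 14.72°  ✓
  (0,6): δ = 99.52°  ·
  (0,7): δ = 157.04°  ·
  (1,2): δ = 153.64°  ·
  (1,3): δ = 112.93°  ·
  (1,4): δ = 58.89°  ✓
  (1,5): δ = 3.78°  ✓
  (1,6): δ = 81.02°  ·
  (1,7): δ = 138.54°  ·
  (2,3): δ = 139.29°  ·
  (2,4): δ = 85.25°  ·
  (2,5): δ = 30.14°  ✓
  (2,6): δ = 54.66°  ✓
  (2,7): δ = 112.17°  ·
  (3,4): δ = 125.96°  ·
  (3,5): δ = 70.85°  ·
  (3,6): δ = 13.95°  ✓
  (3,7): δ = 71.47°  ·
  (4,5): δ = 124.89°  ·
  (4,6): δ = 40.09°  ✓
  (4,7): δ = 17.43°  ✓
  (5,6): δ = 95.20°  ·
  (5,7): δ = 37.68°  ✓
  (6,7): δ = 122.48°  ·
antipodal pairs: 10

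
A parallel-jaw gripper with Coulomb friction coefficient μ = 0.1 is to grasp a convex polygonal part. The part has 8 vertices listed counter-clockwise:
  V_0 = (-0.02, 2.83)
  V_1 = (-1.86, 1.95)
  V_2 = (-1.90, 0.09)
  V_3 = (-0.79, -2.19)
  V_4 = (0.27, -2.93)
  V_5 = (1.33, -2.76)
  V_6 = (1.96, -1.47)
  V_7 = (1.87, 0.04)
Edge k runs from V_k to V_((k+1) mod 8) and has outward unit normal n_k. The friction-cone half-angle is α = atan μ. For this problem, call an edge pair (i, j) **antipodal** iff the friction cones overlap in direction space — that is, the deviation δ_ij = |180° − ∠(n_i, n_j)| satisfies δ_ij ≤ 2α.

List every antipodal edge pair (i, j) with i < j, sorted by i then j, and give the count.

count = 2; pairs: (1,6), (2,7)

α = atan 0.1 = 5.71°;  2α = 11.42°
n_0 = (-0.4315, +0.9021)
n_1 = (-0.9998, +0.0215)
n_2 = (-0.8991, -0.4377)
n_3 = (-0.5724, -0.8200)
n_4 = (+0.1584, -0.9874)
n_5 = (+0.8986, -0.4388)
n_6 = (+0.9982, +0.0595)
n_7 = (+0.8279, +0.5608)
  (0,1): δ = 116.79°  ·
  (0,2): δ = 89.60°  ·
  (0,3): δ = 60.48°  ·
  (0,4): δ = 16.45°  ·
  (0,5): δ = 38.41°  ·
  (0,6): δ = 67.85°  ·
  (0,7): δ = 98.55°  ·
  (1,2): δ = 152.81°  ·
  (1,3): δ = 123.69°  ·
  (1,4): δ = 79.66°  ·
  (1,5): δ = 24.80°  ·
  (1,6): δ = 4.64°  ✓
  (1,7): δ = 35.35°  ·
  (2,3): δ = 150.88°  ·
  (2,4): δ = 106.85°  ·
  (2,5): δ = 51.99°  ·
  (2,6): δ = 22.55°  ·
  (2,7): δ = 8.16°  ✓
  (3,4): δ = 135.97°  ·
  (3,5): δ = 81.11°  ·
  (3,6): δ = 51.67°  ·
  (3,7): δ = 20.97°  ·
  (4,5): δ = 125.14°  ·
  (4,6): δ = 95.70°  ·
  (4,7): δ = 65.00°  ·
  (5,6): δ = 150.56°  ·
  (5,7): δ = 119.86°  ·
  (6,7): δ = 149.30°  ·
antipodal pairs: 2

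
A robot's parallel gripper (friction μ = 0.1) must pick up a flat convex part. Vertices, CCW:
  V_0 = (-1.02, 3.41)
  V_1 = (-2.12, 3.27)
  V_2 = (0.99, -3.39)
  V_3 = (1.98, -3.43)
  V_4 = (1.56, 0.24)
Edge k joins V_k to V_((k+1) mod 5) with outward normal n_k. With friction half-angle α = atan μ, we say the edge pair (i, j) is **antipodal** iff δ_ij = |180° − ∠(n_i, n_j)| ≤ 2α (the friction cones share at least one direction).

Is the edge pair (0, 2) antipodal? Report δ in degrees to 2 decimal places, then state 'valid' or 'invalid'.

α = atan 0.1 = 5.71°;  2α = 11.42°
edge 0: e_0 = (-1.10, -0.14);  n_0 = (-0.1263, +0.9920)
edge 2: e_2 = (+0.99, -0.04);  n_2 = (-0.0404, -0.9992)
∠(n_0, n_2) = 170.43°
δ = |180° − 170.43°| = 9.57°
9.57° ≤ 2α = 11.42°  →  valid

δ = 9.57°, valid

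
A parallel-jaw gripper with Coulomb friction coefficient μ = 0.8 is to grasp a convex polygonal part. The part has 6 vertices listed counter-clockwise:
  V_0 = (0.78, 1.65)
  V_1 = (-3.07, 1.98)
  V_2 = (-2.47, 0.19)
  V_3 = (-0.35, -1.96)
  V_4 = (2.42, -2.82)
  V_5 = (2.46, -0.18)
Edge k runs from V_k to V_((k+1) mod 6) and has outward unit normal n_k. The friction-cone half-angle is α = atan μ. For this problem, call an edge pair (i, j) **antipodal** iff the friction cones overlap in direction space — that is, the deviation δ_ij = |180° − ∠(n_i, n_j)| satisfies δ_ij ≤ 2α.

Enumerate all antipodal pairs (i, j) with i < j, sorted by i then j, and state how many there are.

α = atan 0.8 = 38.66°;  2α = 77.32°
n_0 = (+0.0854, +0.9963)
n_1 = (-0.9482, -0.3178)
n_2 = (-0.7121, -0.7021)
n_3 = (-0.2965, -0.9550)
n_4 = (+0.9999, -0.0151)
n_5 = (+0.7367, +0.6763)
  (0,1): δ = 66.57°  ✓
  (0,2): δ = 40.50°  ✓
  (0,3): δ = 12.35°  ✓
  (0,4): δ = 94.03°  ·
  (0,5): δ = 137.45°  ·
  (1,2): δ = 153.93°  ·
  (1,3): δ = 125.78°  ·
  (1,4): δ = 19.40°  ✓
  (1,5): δ = 24.02°  ✓
  (2,3): δ = 151.85°  ·
  (2,4): δ = 45.47°  ✓
  (2,5): δ = 2.04°  ✓
  (3,4): δ = 73.62°  ✓
  (3,5): δ = 30.20°  ✓
  (4,5): δ = 136.58°  ·
antipodal pairs: 9

count = 9; pairs: (0,1), (0,2), (0,3), (1,4), (1,5), (2,4), (2,5), (3,4), (3,5)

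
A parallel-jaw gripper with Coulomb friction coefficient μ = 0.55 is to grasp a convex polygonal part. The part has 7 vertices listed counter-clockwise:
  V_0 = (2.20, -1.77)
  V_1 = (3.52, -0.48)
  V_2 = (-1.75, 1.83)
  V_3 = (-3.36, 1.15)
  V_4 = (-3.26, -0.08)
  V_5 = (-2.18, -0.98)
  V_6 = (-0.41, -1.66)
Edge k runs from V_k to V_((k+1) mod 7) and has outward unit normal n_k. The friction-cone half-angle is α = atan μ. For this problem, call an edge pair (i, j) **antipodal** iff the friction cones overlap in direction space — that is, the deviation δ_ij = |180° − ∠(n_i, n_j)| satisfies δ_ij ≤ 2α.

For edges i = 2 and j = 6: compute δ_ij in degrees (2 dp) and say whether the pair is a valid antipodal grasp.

δ = 25.31°, valid

α = atan 0.55 = 28.81°;  2α = 57.62°
edge 2: e_2 = (-1.61, -0.68);  n_2 = (-0.3891, +0.9212)
edge 6: e_6 = (+2.61, -0.11);  n_6 = (-0.0421, -0.9991)
∠(n_2, n_6) = 154.69°
δ = |180° − 154.69°| = 25.31°
25.31° ≤ 2α = 57.62°  →  valid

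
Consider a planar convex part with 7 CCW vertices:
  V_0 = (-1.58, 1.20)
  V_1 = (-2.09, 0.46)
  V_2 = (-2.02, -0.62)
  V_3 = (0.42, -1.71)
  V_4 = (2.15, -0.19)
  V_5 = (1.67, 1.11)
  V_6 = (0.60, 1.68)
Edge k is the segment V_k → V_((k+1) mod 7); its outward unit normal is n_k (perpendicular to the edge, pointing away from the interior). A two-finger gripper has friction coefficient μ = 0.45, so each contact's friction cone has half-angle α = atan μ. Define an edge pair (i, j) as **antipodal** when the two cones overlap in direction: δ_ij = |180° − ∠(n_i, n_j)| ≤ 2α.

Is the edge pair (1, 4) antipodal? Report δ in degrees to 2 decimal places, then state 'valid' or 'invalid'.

α = atan 0.45 = 24.23°;  2α = 48.46°
edge 1: e_1 = (+0.07, -1.08);  n_1 = (-0.9979, -0.0647)
edge 4: e_4 = (-0.48, +1.30);  n_4 = (+0.9381, +0.3464)
∠(n_1, n_4) = 163.44°
δ = |180° − 163.44°| = 16.56°
16.56° ≤ 2α = 48.46°  →  valid

δ = 16.56°, valid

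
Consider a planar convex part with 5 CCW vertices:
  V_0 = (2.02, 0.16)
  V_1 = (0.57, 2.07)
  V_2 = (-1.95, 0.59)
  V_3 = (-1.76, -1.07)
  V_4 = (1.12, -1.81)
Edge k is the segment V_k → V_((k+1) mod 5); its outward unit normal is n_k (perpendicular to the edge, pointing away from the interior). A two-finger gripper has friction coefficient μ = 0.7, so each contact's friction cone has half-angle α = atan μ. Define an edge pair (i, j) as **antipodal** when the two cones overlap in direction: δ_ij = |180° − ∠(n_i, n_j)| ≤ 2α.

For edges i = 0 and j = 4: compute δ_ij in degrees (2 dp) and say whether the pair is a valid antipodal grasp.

α = atan 0.7 = 34.99°;  2α = 69.98°
edge 0: e_0 = (-1.45, +1.91);  n_0 = (+0.7965, +0.6047)
edge 4: e_4 = (+0.90, +1.97);  n_4 = (+0.9096, -0.4155)
∠(n_0, n_4) = 61.76°
δ = |180° − 61.76°| = 118.24°
118.24° > 2α = 69.98°  →  invalid

δ = 118.24°, invalid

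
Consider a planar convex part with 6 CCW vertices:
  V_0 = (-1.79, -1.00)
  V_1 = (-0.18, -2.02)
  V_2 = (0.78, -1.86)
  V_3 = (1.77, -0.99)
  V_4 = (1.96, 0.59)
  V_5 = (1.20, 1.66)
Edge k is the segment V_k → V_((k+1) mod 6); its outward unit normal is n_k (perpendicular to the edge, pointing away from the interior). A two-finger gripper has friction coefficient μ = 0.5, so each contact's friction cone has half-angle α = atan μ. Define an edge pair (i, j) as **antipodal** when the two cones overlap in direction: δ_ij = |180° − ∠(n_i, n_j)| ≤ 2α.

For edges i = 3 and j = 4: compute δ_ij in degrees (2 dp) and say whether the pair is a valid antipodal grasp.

α = atan 0.5 = 26.57°;  2α = 53.13°
edge 3: e_3 = (+0.19, +1.58);  n_3 = (+0.9928, -0.1194)
edge 4: e_4 = (-0.76, +1.07);  n_4 = (+0.8153, +0.5791)
∠(n_3, n_4) = 42.24°
δ = |180° − 42.24°| = 137.76°
137.76° > 2α = 53.13°  →  invalid

δ = 137.76°, invalid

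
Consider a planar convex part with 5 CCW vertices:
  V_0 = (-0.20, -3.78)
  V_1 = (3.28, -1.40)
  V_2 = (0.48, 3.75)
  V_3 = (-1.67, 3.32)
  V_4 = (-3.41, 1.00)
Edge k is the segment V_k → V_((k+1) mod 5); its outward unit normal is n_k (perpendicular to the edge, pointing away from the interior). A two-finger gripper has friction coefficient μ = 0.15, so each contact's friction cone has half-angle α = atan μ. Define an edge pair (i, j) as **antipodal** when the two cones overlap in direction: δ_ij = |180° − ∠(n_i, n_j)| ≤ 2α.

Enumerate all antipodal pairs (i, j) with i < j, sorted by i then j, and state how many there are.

α = atan 0.15 = 8.53°;  2α = 17.06°
n_0 = (+0.5645, -0.8254)
n_1 = (+0.8785, +0.4777)
n_2 = (-0.1961, +0.9806)
n_3 = (-0.8000, +0.6000)
n_4 = (-0.8302, -0.5575)
  (0,1): δ = 95.84°  ·
  (0,2): δ = 23.06°  ·
  (0,3): δ = 18.76°  ·
  (0,4): δ = 89.51°  ·
  (1,2): δ = 107.22°  ·
  (1,3): δ = 65.40°  ·
  (1,4): δ = 5.35°  ✓
  (2,3): δ = 138.18°  ·
  (2,4): δ = 67.43°  ·
  (3,4): δ = 109.25°  ·
antipodal pairs: 1

count = 1; pairs: (1,4)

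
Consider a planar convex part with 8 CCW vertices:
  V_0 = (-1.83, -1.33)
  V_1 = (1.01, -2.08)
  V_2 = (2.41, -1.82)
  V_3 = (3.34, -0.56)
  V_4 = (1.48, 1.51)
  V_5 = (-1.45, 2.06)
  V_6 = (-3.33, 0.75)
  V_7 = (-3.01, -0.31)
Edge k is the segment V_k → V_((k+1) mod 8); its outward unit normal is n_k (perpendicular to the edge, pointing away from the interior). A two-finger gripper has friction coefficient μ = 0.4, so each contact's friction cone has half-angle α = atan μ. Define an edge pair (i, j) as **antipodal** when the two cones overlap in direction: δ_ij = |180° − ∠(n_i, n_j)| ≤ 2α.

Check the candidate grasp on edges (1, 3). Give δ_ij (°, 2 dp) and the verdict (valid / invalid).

δ = 58.58°, invalid

α = atan 0.4 = 21.80°;  2α = 43.60°
edge 1: e_1 = (+1.40, +0.26);  n_1 = (+0.1826, -0.9832)
edge 3: e_3 = (-1.86, +2.07);  n_3 = (+0.7438, +0.6684)
∠(n_1, n_3) = 121.42°
δ = |180° − 121.42°| = 58.58°
58.58° > 2α = 43.60°  →  invalid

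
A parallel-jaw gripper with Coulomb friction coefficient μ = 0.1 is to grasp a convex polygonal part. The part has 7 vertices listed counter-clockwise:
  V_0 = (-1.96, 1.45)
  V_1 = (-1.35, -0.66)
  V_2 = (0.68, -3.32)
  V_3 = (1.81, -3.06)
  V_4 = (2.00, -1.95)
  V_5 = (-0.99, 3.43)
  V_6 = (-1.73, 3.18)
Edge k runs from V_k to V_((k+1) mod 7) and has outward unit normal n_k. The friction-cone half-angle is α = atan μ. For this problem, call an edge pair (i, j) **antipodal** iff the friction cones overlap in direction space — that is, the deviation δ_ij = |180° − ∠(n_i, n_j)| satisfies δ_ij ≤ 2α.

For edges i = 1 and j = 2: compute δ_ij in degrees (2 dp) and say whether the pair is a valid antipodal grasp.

α = atan 0.1 = 5.71°;  2α = 11.42°
edge 1: e_1 = (+2.03, -2.66);  n_1 = (-0.7950, -0.6067)
edge 2: e_2 = (+1.13, +0.26);  n_2 = (+0.2242, -0.9745)
∠(n_1, n_2) = 65.61°
δ = |180° − 65.61°| = 114.39°
114.39° > 2α = 11.42°  →  invalid

δ = 114.39°, invalid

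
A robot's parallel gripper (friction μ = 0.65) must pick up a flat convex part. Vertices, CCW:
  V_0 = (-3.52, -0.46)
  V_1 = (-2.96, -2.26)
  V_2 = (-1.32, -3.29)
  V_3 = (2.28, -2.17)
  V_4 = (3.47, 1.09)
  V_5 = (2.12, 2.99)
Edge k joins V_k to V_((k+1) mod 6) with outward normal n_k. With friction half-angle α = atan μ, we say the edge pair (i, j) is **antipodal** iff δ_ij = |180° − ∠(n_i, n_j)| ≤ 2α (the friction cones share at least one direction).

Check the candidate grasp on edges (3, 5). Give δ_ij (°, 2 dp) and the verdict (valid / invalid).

α = atan 0.65 = 33.02°;  2α = 66.05°
edge 3: e_3 = (+1.19, +3.26);  n_3 = (+0.9394, -0.3429)
edge 5: e_5 = (-5.64, -3.45);  n_5 = (-0.5218, +0.8531)
∠(n_3, n_5) = 141.51°
δ = |180° − 141.51°| = 38.49°
38.49° ≤ 2α = 66.05°  →  valid

δ = 38.49°, valid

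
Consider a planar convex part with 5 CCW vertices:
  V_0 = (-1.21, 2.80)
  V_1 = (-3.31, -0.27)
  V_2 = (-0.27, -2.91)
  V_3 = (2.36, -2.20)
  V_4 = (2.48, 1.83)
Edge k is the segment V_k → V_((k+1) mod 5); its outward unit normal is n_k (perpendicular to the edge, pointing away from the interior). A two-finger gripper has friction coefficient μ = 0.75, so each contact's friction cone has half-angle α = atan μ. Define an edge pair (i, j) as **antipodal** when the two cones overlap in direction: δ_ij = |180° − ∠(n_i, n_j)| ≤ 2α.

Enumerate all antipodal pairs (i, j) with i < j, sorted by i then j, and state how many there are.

count = 5; pairs: (0,2), (0,3), (1,3), (1,4), (2,4)

α = atan 0.75 = 36.87°;  2α = 73.74°
n_0 = (-0.8254, +0.5646)
n_1 = (-0.6557, -0.7550)
n_2 = (+0.2606, -0.9654)
n_3 = (+0.9996, -0.0298)
n_4 = (+0.2542, +0.9671)
  (0,1): δ = 96.60°  ·
  (0,2): δ = 40.52°  ✓
  (0,3): δ = 32.67°  ✓
  (0,4): δ = 109.65°  ·
  (1,2): δ = 123.92°  ·
  (1,3): δ = 50.73°  ✓
  (1,4): δ = 26.24°  ✓
  (2,3): δ = 106.81°  ·
  (2,4): δ = 29.84°  ✓
  (3,4): δ = 103.02°  ·
antipodal pairs: 5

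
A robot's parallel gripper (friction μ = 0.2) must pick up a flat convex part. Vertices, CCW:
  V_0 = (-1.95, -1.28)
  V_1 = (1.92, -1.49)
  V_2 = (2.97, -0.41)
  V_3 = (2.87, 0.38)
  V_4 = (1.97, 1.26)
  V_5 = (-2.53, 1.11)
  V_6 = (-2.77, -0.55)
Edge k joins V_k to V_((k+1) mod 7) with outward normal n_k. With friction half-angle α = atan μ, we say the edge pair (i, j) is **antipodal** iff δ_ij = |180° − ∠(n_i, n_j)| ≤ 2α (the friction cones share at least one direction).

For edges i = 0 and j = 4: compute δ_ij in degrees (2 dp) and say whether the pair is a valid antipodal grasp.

δ = 5.02°, valid

α = atan 0.2 = 11.31°;  2α = 22.62°
edge 0: e_0 = (+3.87, -0.21);  n_0 = (-0.0542, -0.9985)
edge 4: e_4 = (-4.50, -0.15);  n_4 = (-0.0333, +0.9994)
∠(n_0, n_4) = 174.98°
δ = |180° − 174.98°| = 5.02°
5.02° ≤ 2α = 22.62°  →  valid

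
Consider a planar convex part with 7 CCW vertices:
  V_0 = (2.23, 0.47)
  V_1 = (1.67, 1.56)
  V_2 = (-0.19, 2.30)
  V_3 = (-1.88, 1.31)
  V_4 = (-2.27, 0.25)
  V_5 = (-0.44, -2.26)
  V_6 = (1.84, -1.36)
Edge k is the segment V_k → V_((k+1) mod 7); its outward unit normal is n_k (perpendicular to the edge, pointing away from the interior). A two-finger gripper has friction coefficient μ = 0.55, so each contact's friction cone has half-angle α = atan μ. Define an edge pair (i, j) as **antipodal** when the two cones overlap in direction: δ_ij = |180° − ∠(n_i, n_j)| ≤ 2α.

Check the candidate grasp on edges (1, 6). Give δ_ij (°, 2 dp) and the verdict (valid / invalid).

δ = 99.66°, invalid

α = atan 0.55 = 28.81°;  2α = 57.62°
edge 1: e_1 = (-1.86, +0.74);  n_1 = (+0.3697, +0.9292)
edge 6: e_6 = (+0.39, +1.83);  n_6 = (+0.9780, -0.2084)
∠(n_1, n_6) = 80.34°
δ = |180° − 80.34°| = 99.66°
99.66° > 2α = 57.62°  →  invalid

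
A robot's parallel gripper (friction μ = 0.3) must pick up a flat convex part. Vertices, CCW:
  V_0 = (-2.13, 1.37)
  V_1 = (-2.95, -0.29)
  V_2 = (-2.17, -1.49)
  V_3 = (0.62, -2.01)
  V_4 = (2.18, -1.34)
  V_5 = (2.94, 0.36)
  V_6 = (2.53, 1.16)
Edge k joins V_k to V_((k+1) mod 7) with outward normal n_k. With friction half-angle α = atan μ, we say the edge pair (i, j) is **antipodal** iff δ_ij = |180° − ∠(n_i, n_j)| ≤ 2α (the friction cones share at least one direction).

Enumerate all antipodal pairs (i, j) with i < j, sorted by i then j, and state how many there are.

α = atan 0.3 = 16.70°;  2α = 33.40°
n_0 = (-0.8966, +0.4429)
n_1 = (-0.8384, -0.5450)
n_2 = (-0.1832, -0.9831)
n_3 = (+0.3946, -0.9188)
n_4 = (+0.9129, -0.4081)
n_5 = (+0.8899, +0.4561)
n_6 = (+0.0450, +0.9990)
  (0,1): δ = 120.69°  ·
  (0,2): δ = 74.27°  ·
  (0,3): δ = 40.47°  ·
  (0,4): δ = 2.20°  ✓
  (0,5): δ = 53.42°  ·
  (0,6): δ = 113.71°  ·
  (1,2): δ = 133.58°  ·
  (1,3): δ = 99.78°  ·
  (1,4): δ = 57.11°  ·
  (1,5): δ = 5.89°  ✓
  (1,6): δ = 54.40°  ·
  (2,3): δ = 146.20°  ·
  (2,4): δ = 103.53°  ·
  (2,5): δ = 52.31°  ·
  (2,6): δ = 7.98°  ✓
  (3,4): δ = 137.33°  ·
  (3,5): δ = 86.11°  ·
  (3,6): δ = 25.82°  ✓
  (4,5): δ = 128.78°  ·
  (4,6): δ = 68.49°  ·
  (5,6): δ = 119.72°  ·
antipodal pairs: 4

count = 4; pairs: (0,4), (1,5), (2,6), (3,6)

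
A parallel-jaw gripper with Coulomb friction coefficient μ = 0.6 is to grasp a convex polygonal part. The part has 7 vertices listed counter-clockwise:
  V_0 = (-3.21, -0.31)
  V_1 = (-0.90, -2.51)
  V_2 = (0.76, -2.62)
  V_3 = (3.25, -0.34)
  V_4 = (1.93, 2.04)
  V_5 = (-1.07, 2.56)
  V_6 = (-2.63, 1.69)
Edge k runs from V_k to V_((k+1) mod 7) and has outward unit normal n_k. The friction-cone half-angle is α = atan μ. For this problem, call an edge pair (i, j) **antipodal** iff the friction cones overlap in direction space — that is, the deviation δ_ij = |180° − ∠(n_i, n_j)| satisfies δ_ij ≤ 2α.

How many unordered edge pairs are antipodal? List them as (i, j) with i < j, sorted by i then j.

count = 9; pairs: (0,3), (0,4), (1,3), (1,4), (1,5), (2,4), (2,5), (2,6), (3,6)

α = atan 0.6 = 30.96°;  2α = 61.93°
n_0 = (-0.6897, -0.7241)
n_1 = (-0.0661, -0.9978)
n_2 = (+0.6753, -0.7375)
n_3 = (+0.8745, +0.4850)
n_4 = (+0.1708, +0.9853)
n_5 = (-0.4871, +0.8734)
n_6 = (-0.9604, +0.2785)
  (0,1): δ = 140.19°  ·
  (0,2): δ = 93.92°  ·
  (0,3): δ = 17.38°  ✓
  (0,4): δ = 33.77°  ✓
  (0,5): δ = 72.75°  ·
  (0,6): δ = 117.43°  ·
  (1,2): δ = 133.73°  ·
  (1,3): δ = 57.20°  ✓
  (1,4): δ = 6.04°  ✓
  (1,5): δ = 32.94°  ✓
  (1,6): δ = 77.62°  ·
  (2,3): δ = 103.47°  ·
  (2,4): δ = 52.31°  ✓
  (2,5): δ = 13.33°  ✓
  (2,6): δ = 31.35°  ✓
  (3,4): δ = 128.85°  ·
  (3,5): δ = 89.87°  ·
  (3,6): δ = 45.19°  ✓
  (4,5): δ = 141.02°  ·
  (4,6): δ = 96.34°  ·
  (5,6): δ = 135.32°  ·
antipodal pairs: 9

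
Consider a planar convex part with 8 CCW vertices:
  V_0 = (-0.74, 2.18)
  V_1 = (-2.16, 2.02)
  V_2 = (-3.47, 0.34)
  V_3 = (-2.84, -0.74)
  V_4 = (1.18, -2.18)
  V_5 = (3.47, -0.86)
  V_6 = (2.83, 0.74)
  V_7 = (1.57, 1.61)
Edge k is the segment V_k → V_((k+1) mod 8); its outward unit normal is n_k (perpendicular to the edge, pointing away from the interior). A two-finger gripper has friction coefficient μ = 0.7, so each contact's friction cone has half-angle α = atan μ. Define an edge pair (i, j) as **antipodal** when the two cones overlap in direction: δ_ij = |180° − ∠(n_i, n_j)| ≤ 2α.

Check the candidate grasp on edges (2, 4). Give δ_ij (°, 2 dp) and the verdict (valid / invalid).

α = atan 0.7 = 34.99°;  2α = 69.98°
edge 2: e_2 = (+0.63, -1.08);  n_2 = (-0.8638, -0.5039)
edge 4: e_4 = (+2.29, +1.32);  n_4 = (+0.4994, -0.8664)
∠(n_2, n_4) = 89.70°
δ = |180° − 89.70°| = 90.30°
90.30° > 2α = 69.98°  →  invalid

δ = 90.30°, invalid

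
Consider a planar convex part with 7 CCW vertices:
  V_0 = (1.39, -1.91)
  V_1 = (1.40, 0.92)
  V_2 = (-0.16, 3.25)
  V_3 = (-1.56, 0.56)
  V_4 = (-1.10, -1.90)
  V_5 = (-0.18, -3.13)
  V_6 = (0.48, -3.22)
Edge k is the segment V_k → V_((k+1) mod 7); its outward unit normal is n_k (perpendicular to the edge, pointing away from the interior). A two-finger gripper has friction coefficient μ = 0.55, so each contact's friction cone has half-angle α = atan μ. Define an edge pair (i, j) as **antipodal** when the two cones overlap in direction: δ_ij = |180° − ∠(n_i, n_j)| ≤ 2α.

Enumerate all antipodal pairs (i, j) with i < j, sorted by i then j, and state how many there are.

α = atan 0.55 = 28.81°;  2α = 57.62°
n_0 = (+1.0000, -0.0035)
n_1 = (+0.8310, +0.5563)
n_2 = (-0.8871, +0.4617)
n_3 = (-0.9830, -0.1838)
n_4 = (-0.8008, -0.5990)
n_5 = (-0.1351, -0.9908)
n_6 = (+0.8213, -0.5705)
  (0,1): δ = 145.99°  ·
  (0,2): δ = 27.29°  ✓
  (0,3): δ = 10.79°  ✓
  (0,4): δ = 37.00°  ✓
  (0,5): δ = 82.44°  ·
  (0,6): δ = 145.42°  ·
  (1,2): δ = 61.30°  ·
  (1,3): δ = 23.21°  ✓
  (1,4): δ = 2.99°  ✓
  (1,5): δ = 48.43°  ✓
  (1,6): δ = 111.41°  ·
  (2,3): δ = 141.91°  ·
  (2,4): δ = 115.71°  ·
  (2,5): δ = 70.27°  ·
  (2,6): δ = 7.29°  ✓
  (3,4): δ = 153.80°  ·
  (3,5): δ = 108.36°  ·
  (3,6): δ = 45.38°  ✓
  (4,5): δ = 134.56°  ·
  (4,6): δ = 71.58°  ·
  (5,6): δ = 117.02°  ·
antipodal pairs: 8

count = 8; pairs: (0,2), (0,3), (0,4), (1,3), (1,4), (1,5), (2,6), (3,6)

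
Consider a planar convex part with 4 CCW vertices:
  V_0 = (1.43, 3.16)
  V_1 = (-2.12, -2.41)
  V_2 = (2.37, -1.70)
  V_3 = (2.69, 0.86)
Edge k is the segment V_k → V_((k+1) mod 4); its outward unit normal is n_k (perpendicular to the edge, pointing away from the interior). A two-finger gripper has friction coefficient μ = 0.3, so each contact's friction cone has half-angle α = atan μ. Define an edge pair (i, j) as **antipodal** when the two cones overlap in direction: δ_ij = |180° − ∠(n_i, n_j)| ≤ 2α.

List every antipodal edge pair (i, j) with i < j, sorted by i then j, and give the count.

count = 1; pairs: (0,2)

α = atan 0.3 = 16.70°;  2α = 33.40°
n_0 = (-0.8433, +0.5375)
n_1 = (+0.1562, -0.9877)
n_2 = (+0.9923, -0.1240)
n_3 = (+0.8770, +0.4805)
  (0,1): δ = 48.50°  ·
  (0,2): δ = 25.39°  ✓
  (0,3): δ = 61.23°  ·
  (1,2): δ = 106.11°  ·
  (1,3): δ = 70.27°  ·
  (2,3): δ = 144.16°  ·
antipodal pairs: 1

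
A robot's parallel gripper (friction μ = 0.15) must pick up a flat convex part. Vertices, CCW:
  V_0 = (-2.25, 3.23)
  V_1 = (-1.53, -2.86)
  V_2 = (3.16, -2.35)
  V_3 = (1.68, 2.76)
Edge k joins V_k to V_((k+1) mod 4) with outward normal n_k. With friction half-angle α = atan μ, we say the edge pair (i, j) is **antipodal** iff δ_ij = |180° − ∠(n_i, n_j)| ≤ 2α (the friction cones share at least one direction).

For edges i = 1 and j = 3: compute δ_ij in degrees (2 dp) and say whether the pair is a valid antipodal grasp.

δ = 13.03°, valid

α = atan 0.15 = 8.53°;  2α = 17.06°
edge 1: e_1 = (+4.69, +0.51);  n_1 = (+0.1081, -0.9941)
edge 3: e_3 = (-3.93, +0.47);  n_3 = (+0.1187, +0.9929)
∠(n_1, n_3) = 166.97°
δ = |180° − 166.97°| = 13.03°
13.03° ≤ 2α = 17.06°  →  valid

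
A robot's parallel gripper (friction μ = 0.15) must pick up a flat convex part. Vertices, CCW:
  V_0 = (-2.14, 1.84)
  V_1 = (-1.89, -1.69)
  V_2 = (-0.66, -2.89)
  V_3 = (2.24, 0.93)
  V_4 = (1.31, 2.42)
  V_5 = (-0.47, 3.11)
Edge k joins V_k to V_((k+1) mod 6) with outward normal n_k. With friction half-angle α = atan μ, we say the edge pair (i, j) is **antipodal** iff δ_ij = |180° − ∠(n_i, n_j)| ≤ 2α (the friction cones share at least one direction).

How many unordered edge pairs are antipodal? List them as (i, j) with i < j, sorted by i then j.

count = 2; pairs: (1,3), (2,5)

α = atan 0.15 = 8.53°;  2α = 17.06°
n_0 = (-0.9975, -0.0706)
n_1 = (-0.6983, -0.7158)
n_2 = (+0.7965, -0.6047)
n_3 = (+0.8483, +0.5295)
n_4 = (+0.3614, +0.9324)
n_5 = (-0.6053, +0.7960)
  (0,1): δ = 138.34°  ·
  (0,2): δ = 41.26°  ·
  (0,3): δ = 27.92°  ·
  (0,4): δ = 64.76°  ·
  (0,5): δ = 123.20°  ·
  (1,2): δ = 82.91°  ·
  (1,3): δ = 13.74°  ✓
  (1,4): δ = 23.10°  ·
  (1,5): δ = 81.54°  ·
  (2,3): δ = 110.82°  ·
  (2,4): δ = 73.98°  ·
  (2,5): δ = 15.54°  ✓
  (3,4): δ = 143.16°  ·
  (3,5): δ = 84.72°  ·
  (4,5): δ = 121.56°  ·
antipodal pairs: 2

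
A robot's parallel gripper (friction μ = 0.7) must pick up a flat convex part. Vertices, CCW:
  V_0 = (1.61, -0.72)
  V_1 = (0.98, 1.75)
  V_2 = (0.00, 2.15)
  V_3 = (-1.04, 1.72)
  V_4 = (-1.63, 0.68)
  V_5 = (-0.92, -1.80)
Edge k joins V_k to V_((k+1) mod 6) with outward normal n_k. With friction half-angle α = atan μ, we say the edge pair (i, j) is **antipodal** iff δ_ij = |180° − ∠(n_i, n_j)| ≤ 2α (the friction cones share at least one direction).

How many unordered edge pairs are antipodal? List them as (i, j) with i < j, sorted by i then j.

count = 6; pairs: (0,3), (0,4), (1,4), (1,5), (2,5), (3,5)

α = atan 0.7 = 34.99°;  2α = 69.98°
n_0 = (+0.9690, +0.2471)
n_1 = (+0.3779, +0.9258)
n_2 = (-0.3821, +0.9241)
n_3 = (-0.8698, +0.4934)
n_4 = (-0.9614, -0.2752)
n_5 = (+0.3926, -0.9197)
  (0,1): δ = 126.51°  ·
  (0,2): δ = 81.85°  ·
  (0,3): δ = 43.88°  ✓
  (0,4): δ = 1.67°  ✓
  (0,5): δ = 98.81°  ·
  (1,2): δ = 135.33°  ·
  (1,3): δ = 97.36°  ·
  (1,4): δ = 51.82°  ✓
  (1,5): δ = 45.32°  ✓
  (2,3): δ = 142.03°  ·
  (2,4): δ = 96.49°  ·
  (2,5): δ = 0.65°  ✓
  (3,4): δ = 134.46°  ·
  (3,5): δ = 37.32°  ✓
  (4,5): δ = 82.86°  ·
antipodal pairs: 6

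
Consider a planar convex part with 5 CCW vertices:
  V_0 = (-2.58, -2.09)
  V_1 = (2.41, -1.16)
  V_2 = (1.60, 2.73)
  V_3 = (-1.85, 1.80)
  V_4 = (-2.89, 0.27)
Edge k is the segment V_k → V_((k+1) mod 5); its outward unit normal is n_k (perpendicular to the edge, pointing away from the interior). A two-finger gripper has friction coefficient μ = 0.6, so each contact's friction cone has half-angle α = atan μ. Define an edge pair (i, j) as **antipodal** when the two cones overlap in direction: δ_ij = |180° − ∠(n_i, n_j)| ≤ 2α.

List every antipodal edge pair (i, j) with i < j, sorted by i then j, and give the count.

α = atan 0.6 = 30.96°;  2α = 61.93°
n_0 = (+0.1832, -0.9831)
n_1 = (+0.9790, +0.2039)
n_2 = (-0.2603, +0.9655)
n_3 = (-0.8270, +0.5622)
n_4 = (-0.9915, -0.1302)
  (0,1): δ = 88.79°  ·
  (0,2): δ = 4.53°  ✓
  (0,3): δ = 45.24°  ✓
  (0,4): δ = 86.93°  ·
  (1,2): δ = 86.68°  ·
  (1,3): δ = 45.97°  ✓
  (1,4): δ = 4.28°  ✓
  (2,3): δ = 139.29°  ·
  (2,4): δ = 97.60°  ·
  (3,4): δ = 138.31°  ·
antipodal pairs: 4

count = 4; pairs: (0,2), (0,3), (1,3), (1,4)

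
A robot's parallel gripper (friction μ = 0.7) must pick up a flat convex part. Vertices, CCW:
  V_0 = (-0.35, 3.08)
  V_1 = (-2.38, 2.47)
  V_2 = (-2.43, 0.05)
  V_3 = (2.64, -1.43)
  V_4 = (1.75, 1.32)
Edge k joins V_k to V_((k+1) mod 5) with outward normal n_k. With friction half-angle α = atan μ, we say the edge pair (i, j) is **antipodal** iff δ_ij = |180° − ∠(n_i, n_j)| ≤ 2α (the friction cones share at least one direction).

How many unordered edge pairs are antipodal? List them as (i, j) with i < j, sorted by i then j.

α = atan 0.7 = 34.99°;  2α = 69.98°
n_0 = (-0.2878, +0.9577)
n_1 = (-0.9998, +0.0207)
n_2 = (-0.2802, -0.9599)
n_3 = (+0.9514, +0.3079)
n_4 = (+0.6423, +0.7664)
  (0,1): δ = 107.91°  ·
  (0,2): δ = 33.00°  ✓
  (0,3): δ = 91.21°  ·
  (0,4): δ = 123.31°  ·
  (1,2): δ = 105.09°  ·
  (1,3): δ = 19.12°  ✓
  (1,4): δ = 51.22°  ✓
  (2,3): δ = 55.79°  ✓
  (2,4): δ = 23.69°  ✓
  (3,4): δ = 147.90°  ·
antipodal pairs: 5

count = 5; pairs: (0,2), (1,3), (1,4), (2,3), (2,4)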